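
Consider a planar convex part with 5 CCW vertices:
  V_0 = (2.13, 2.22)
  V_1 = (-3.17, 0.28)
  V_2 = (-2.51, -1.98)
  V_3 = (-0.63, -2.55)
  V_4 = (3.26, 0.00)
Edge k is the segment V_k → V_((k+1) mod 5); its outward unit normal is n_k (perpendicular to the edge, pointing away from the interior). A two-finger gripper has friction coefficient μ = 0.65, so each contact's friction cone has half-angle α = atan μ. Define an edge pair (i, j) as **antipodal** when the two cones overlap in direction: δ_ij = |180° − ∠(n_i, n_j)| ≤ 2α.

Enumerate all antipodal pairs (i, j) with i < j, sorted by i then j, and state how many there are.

count = 4; pairs: (0,2), (0,3), (1,4), (2,4)

α = atan 0.65 = 33.02°;  2α = 66.05°
n_0 = (-0.3437, +0.9391)
n_1 = (-0.9599, -0.2803)
n_2 = (-0.2901, -0.9570)
n_3 = (+0.5482, -0.8363)
n_4 = (+0.8912, +0.4536)
  (0,1): δ = 93.82°  ·
  (0,2): δ = 36.97°  ✓
  (0,3): δ = 13.14°  ✓
  (0,4): δ = 96.87°  ·
  (1,2): δ = 123.15°  ·
  (1,3): δ = 73.03°  ·
  (1,4): δ = 10.70°  ✓
  (2,3): δ = 129.89°  ·
  (2,4): δ = 46.16°  ✓
  (3,4): δ = 96.27°  ·
antipodal pairs: 4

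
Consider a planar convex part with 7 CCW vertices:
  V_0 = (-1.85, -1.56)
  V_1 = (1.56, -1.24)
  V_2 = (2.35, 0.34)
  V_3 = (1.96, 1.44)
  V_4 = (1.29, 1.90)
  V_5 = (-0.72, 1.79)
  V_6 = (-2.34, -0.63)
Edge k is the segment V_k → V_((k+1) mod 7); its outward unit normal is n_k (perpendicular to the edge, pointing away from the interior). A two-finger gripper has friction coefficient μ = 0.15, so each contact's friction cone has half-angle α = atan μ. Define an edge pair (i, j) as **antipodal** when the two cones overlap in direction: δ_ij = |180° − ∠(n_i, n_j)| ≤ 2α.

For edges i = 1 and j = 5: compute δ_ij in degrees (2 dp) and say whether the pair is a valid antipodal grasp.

δ = 7.23°, valid

α = atan 0.15 = 8.53°;  2α = 17.06°
edge 1: e_1 = (+0.79, +1.58);  n_1 = (+0.8944, -0.4472)
edge 5: e_5 = (-1.62, -2.42);  n_5 = (-0.8310, +0.5563)
∠(n_1, n_5) = 172.77°
δ = |180° − 172.77°| = 7.23°
7.23° ≤ 2α = 17.06°  →  valid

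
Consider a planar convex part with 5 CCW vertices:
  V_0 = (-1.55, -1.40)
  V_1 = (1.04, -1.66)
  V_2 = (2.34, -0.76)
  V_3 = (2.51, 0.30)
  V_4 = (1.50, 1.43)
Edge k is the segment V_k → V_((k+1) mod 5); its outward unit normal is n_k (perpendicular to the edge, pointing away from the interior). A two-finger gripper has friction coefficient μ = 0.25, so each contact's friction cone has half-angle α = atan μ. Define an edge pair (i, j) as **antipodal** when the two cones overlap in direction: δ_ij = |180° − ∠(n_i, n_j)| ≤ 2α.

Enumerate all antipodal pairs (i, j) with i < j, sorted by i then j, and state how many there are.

α = atan 0.25 = 14.04°;  2α = 28.07°
n_0 = (-0.0999, -0.9950)
n_1 = (+0.5692, -0.8222)
n_2 = (+0.9874, -0.1584)
n_3 = (+0.7456, +0.6664)
n_4 = (-0.6802, +0.7331)
  (0,1): δ = 139.57°  ·
  (0,2): δ = 93.38°  ·
  (0,3): δ = 42.48°  ·
  (0,4): δ = 48.59°  ·
  (1,2): δ = 133.81°  ·
  (1,3): δ = 82.90°  ·
  (1,4): δ = 8.16°  ✓
  (2,3): δ = 129.10°  ·
  (2,4): δ = 38.03°  ·
  (3,4): δ = 88.93°  ·
antipodal pairs: 1

count = 1; pairs: (1,4)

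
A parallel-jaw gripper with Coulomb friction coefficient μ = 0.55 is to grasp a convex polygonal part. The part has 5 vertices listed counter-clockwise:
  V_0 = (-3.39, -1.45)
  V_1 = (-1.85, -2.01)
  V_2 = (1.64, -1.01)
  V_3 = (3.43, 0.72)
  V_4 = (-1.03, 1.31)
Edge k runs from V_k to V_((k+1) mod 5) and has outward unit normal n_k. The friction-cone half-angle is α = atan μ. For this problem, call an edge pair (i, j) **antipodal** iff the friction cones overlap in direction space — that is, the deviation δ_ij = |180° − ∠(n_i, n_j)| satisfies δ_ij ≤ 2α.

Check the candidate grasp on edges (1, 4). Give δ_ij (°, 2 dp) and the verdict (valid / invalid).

α = atan 0.55 = 28.81°;  2α = 57.62°
edge 1: e_1 = (+3.49, +1.00);  n_1 = (+0.2754, -0.9613)
edge 4: e_4 = (-2.36, -2.76);  n_4 = (-0.7600, +0.6499)
∠(n_1, n_4) = 146.52°
δ = |180° − 146.52°| = 33.48°
33.48° ≤ 2α = 57.62°  →  valid

δ = 33.48°, valid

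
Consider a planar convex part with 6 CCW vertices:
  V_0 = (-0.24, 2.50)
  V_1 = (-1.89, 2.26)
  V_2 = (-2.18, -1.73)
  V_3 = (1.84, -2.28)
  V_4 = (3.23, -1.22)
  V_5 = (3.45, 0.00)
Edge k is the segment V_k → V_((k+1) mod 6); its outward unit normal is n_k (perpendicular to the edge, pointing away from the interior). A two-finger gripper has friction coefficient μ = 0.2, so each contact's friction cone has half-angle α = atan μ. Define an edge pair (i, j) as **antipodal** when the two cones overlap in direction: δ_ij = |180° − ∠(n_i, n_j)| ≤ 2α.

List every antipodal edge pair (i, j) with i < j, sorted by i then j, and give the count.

α = atan 0.2 = 11.31°;  2α = 22.62°
n_0 = (-0.1439, +0.9896)
n_1 = (-0.9974, +0.0725)
n_2 = (-0.1356, -0.9908)
n_3 = (+0.6064, -0.7952)
n_4 = (+0.9841, -0.1775)
n_5 = (+0.5609, +0.8279)
  (0,1): δ = 102.43°  ·
  (0,2): δ = 16.07°  ✓
  (0,3): δ = 29.05°  ·
  (0,4): δ = 71.50°  ·
  (0,5): δ = 137.61°  ·
  (1,2): δ = 93.63°  ·
  (1,3): δ = 48.51°  ·
  (1,4): δ = 6.07°  ✓
  (1,5): δ = 60.04°  ·
  (2,3): δ = 134.88°  ·
  (2,4): δ = 92.43°  ·
  (2,5): δ = 26.33°  ·
  (3,4): δ = 137.55°  ·
  (3,5): δ = 71.45°  ·
  (4,5): δ = 113.90°  ·
antipodal pairs: 2

count = 2; pairs: (0,2), (1,4)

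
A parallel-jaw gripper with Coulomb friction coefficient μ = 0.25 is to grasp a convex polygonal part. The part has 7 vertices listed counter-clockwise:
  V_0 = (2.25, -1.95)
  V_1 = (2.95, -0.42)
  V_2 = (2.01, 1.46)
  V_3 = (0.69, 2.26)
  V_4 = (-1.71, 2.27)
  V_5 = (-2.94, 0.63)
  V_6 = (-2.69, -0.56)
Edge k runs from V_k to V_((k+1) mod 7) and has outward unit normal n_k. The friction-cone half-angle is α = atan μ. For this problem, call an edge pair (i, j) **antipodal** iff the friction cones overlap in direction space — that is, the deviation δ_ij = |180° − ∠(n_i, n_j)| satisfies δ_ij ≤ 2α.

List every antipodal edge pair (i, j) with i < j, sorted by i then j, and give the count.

count = 4; pairs: (0,4), (1,5), (2,6), (3,6)

α = atan 0.25 = 14.04°;  2α = 28.07°
n_0 = (+0.9093, -0.4160)
n_1 = (+0.8944, +0.4472)
n_2 = (+0.5183, +0.8552)
n_3 = (+0.0042, +1.0000)
n_4 = (-0.8000, +0.6000)
n_5 = (-0.9786, -0.2056)
n_6 = (-0.2709, -0.9626)
  (0,1): δ = 128.85°  ·
  (0,2): δ = 96.63°  ·
  (0,3): δ = 65.65°  ·
  (0,4): δ = 12.29°  ✓
  (0,5): δ = 36.45°  ·
  (0,6): δ = 98.87°  ·
  (1,2): δ = 147.78°  ·
  (1,3): δ = 116.80°  ·
  (1,4): δ = 63.43°  ·
  (1,5): δ = 14.70°  ✓
  (1,6): δ = 47.72°  ·
  (2,3): δ = 149.02°  ·
  (2,4): δ = 95.65°  ·
  (2,5): δ = 46.92°  ·
  (2,6): δ = 15.50°  ✓
  (3,4): δ = 126.63°  ·
  (3,5): δ = 77.90°  ·
  (3,6): δ = 15.48°  ✓
  (4,5): δ = 131.27°  ·
  (4,6): δ = 68.85°  ·
  (5,6): δ = 117.58°  ·
antipodal pairs: 4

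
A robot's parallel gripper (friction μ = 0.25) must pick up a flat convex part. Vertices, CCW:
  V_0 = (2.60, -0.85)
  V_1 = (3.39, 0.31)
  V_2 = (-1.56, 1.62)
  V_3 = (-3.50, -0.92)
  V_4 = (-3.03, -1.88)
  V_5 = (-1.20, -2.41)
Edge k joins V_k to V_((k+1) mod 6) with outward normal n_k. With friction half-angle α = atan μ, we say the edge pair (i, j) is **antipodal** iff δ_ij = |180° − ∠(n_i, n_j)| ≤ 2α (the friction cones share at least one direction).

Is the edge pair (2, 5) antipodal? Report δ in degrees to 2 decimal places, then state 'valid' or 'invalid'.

δ = 30.31°, invalid

α = atan 0.25 = 14.04°;  2α = 28.07°
edge 2: e_2 = (-1.94, -2.54);  n_2 = (-0.7947, +0.6070)
edge 5: e_5 = (+3.80, +1.56);  n_5 = (+0.3798, -0.9251)
∠(n_2, n_5) = 149.69°
δ = |180° − 149.69°| = 30.31°
30.31° > 2α = 28.07°  →  invalid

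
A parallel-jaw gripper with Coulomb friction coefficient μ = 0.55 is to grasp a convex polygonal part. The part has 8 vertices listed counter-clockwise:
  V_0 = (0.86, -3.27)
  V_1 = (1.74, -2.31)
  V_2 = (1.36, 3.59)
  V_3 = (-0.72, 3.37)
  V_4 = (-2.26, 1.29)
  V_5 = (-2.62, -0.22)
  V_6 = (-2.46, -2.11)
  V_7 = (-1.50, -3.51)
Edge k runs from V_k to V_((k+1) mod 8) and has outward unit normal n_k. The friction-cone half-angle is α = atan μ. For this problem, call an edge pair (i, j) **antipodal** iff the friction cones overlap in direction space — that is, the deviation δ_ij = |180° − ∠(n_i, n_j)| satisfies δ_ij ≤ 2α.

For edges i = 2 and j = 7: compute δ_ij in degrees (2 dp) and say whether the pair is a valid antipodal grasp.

α = atan 0.55 = 28.81°;  2α = 57.62°
edge 2: e_2 = (-2.08, -0.22);  n_2 = (-0.1052, +0.9945)
edge 7: e_7 = (+2.36, +0.24);  n_7 = (+0.1012, -0.9949)
∠(n_2, n_7) = 179.77°
δ = |180° − 179.77°| = 0.23°
0.23° ≤ 2α = 57.62°  →  valid

δ = 0.23°, valid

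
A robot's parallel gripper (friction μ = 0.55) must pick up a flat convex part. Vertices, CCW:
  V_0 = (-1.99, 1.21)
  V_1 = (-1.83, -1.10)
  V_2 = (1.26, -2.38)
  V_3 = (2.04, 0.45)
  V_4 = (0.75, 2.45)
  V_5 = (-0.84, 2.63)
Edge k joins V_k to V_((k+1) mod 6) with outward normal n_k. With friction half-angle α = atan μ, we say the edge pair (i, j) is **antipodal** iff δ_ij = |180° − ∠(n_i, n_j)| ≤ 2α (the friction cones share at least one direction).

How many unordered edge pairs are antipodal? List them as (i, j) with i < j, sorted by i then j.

α = atan 0.55 = 28.81°;  2α = 57.62°
n_0 = (-0.9976, -0.0691)
n_1 = (-0.3827, -0.9239)
n_2 = (+0.9641, -0.2657)
n_3 = (+0.8404, +0.5420)
n_4 = (+0.1125, +0.9937)
n_5 = (-0.7771, +0.6294)
  (0,1): δ = 116.46°  ·
  (0,2): δ = 19.37°  ✓
  (0,3): δ = 28.86°  ✓
  (0,4): δ = 79.58°  ·
  (0,5): δ = 137.04°  ·
  (1,2): δ = 82.91°  ·
  (1,3): δ = 34.68°  ✓
  (1,4): δ = 16.04°  ✓
  (1,5): δ = 73.50°  ·
  (2,3): δ = 131.77°  ·
  (2,4): δ = 81.05°  ·
  (2,5): δ = 23.59°  ✓
  (3,4): δ = 129.28°  ·
  (3,5): δ = 71.82°  ·
  (4,5): δ = 122.54°  ·
antipodal pairs: 5

count = 5; pairs: (0,2), (0,3), (1,3), (1,4), (2,5)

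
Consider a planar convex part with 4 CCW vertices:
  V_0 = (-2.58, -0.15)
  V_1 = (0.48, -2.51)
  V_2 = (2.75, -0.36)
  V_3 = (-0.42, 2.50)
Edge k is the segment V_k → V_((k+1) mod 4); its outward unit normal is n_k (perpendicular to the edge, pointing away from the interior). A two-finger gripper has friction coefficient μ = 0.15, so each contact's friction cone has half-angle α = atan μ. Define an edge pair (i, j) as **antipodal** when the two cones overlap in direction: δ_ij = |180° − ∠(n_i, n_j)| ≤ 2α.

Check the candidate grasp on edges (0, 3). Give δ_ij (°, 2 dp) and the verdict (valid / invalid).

α = atan 0.15 = 8.53°;  2α = 17.06°
edge 0: e_0 = (+3.06, -2.36);  n_0 = (-0.6107, -0.7919)
edge 3: e_3 = (-2.16, -2.65);  n_3 = (-0.7751, +0.6318)
∠(n_0, n_3) = 91.54°
δ = |180° − 91.54°| = 88.46°
88.46° > 2α = 17.06°  →  invalid

δ = 88.46°, invalid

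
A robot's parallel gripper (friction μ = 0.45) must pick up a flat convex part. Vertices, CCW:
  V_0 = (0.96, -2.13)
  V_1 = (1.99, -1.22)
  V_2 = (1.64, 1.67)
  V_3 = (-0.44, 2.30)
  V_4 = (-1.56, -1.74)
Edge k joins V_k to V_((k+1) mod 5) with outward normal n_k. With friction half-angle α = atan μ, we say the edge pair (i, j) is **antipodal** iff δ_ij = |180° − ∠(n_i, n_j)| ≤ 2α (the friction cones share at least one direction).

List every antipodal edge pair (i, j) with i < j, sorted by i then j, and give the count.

count = 3; pairs: (0,3), (1,3), (2,4)

α = atan 0.45 = 24.23°;  2α = 48.46°
n_0 = (+0.6621, -0.7494)
n_1 = (+0.9927, +0.1202)
n_2 = (+0.2899, +0.9571)
n_3 = (-0.9637, +0.2672)
n_4 = (-0.1529, -0.9882)
  (0,1): δ = 124.56°  ·
  (0,2): δ = 58.31°  ·
  (0,3): δ = 33.04°  ✓
  (0,4): δ = 129.74°  ·
  (1,2): δ = 113.76°  ·
  (1,3): δ = 22.40°  ✓
  (1,4): δ = 74.30°  ·
  (2,3): δ = 88.64°  ·
  (2,4): δ = 8.05°  ✓
  (3,4): δ = 83.30°  ·
antipodal pairs: 3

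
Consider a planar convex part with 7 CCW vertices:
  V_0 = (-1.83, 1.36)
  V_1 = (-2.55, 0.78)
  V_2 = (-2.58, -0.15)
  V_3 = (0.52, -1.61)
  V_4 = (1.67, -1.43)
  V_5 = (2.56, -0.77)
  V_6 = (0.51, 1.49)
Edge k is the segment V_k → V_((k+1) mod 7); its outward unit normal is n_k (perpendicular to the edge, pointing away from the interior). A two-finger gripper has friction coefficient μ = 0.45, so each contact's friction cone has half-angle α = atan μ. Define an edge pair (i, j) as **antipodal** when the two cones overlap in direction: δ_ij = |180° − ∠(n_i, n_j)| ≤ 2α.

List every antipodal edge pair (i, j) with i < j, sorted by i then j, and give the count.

count = 7; pairs: (0,3), (0,4), (1,5), (2,5), (2,6), (3,6), (4,6)

α = atan 0.45 = 24.23°;  2α = 48.46°
n_0 = (-0.6273, +0.7788)
n_1 = (-0.9995, +0.0322)
n_2 = (-0.4261, -0.9047)
n_3 = (+0.1546, -0.9880)
n_4 = (+0.5957, -0.8032)
n_5 = (+0.7407, +0.6719)
n_6 = (-0.0555, +0.9985)
  (0,1): δ = 130.70°  ·
  (0,2): δ = 64.07°  ·
  (0,3): δ = 29.96°  ✓
  (0,4): δ = 2.29°  ✓
  (0,5): δ = 93.36°  ·
  (0,6): δ = 144.33°  ·
  (1,2): δ = 113.37°  ·
  (1,3): δ = 79.26°  ·
  (1,4): δ = 51.59°  ·
  (1,5): δ = 44.06°  ✓
  (1,6): δ = 95.03°  ·
  (2,3): δ = 145.89°  ·
  (2,4): δ = 118.22°  ·
  (2,5): δ = 22.57°  ✓
  (2,6): δ = 28.40°  ✓
  (3,4): δ = 152.34°  ·
  (3,5): δ = 56.69°  ·
  (3,6): δ = 5.72°  ✓
  (4,5): δ = 84.35°  ·
  (4,6): δ = 33.38°  ✓
  (5,6): δ = 129.03°  ·
antipodal pairs: 7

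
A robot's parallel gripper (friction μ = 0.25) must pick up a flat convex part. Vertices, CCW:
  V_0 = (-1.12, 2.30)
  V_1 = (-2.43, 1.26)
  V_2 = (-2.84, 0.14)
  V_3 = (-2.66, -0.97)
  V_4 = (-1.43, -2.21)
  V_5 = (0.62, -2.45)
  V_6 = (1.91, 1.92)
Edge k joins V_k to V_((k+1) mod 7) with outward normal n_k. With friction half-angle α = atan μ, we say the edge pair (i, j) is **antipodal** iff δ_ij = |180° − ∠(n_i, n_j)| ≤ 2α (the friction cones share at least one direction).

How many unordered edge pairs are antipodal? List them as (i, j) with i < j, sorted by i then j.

α = atan 0.25 = 14.04°;  2α = 28.07°
n_0 = (-0.6218, +0.7832)
n_1 = (-0.9391, +0.3438)
n_2 = (-0.9871, -0.1601)
n_3 = (-0.7100, -0.7042)
n_4 = (-0.1163, -0.9932)
n_5 = (+0.9591, -0.2831)
n_6 = (+0.1244, +0.9922)
  (0,1): δ = 148.55°  ·
  (0,2): δ = 119.23°  ·
  (0,3): δ = 83.68°  ·
  (0,4): δ = 45.12°  ·
  (0,5): δ = 35.11°  ·
  (0,6): δ = 134.41°  ·
  (1,2): δ = 150.68°  ·
  (1,3): δ = 115.13°  ·
  (1,4): δ = 76.57°  ·
  (1,5): δ = 3.66°  ✓
  (1,6): δ = 102.96°  ·
  (2,3): δ = 144.44°  ·
  (2,4): δ = 105.89°  ·
  (2,5): δ = 25.66°  ✓
  (2,6): δ = 73.64°  ·
  (3,4): δ = 141.45°  ·
  (3,5): δ = 61.21°  ·
  (3,6): δ = 38.08°  ·
  (4,5): δ = 99.77°  ·
  (4,6): δ = 0.47°  ✓
  (5,6): δ = 80.70°  ·
antipodal pairs: 3

count = 3; pairs: (1,5), (2,5), (4,6)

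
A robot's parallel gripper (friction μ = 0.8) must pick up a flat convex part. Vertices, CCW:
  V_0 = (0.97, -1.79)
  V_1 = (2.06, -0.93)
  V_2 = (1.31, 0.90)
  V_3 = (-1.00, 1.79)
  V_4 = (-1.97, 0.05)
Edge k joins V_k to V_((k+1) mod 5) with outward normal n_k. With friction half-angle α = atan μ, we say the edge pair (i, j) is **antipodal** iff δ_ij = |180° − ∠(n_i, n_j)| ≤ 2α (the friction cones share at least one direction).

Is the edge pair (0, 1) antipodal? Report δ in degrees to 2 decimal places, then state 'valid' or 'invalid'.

α = atan 0.8 = 38.66°;  2α = 77.32°
edge 0: e_0 = (+1.09, +0.86);  n_0 = (+0.6194, -0.7851)
edge 1: e_1 = (-0.75, +1.83);  n_1 = (+0.9253, +0.3792)
∠(n_0, n_1) = 74.01°
δ = |180° − 74.01°| = 105.99°
105.99° > 2α = 77.32°  →  invalid

δ = 105.99°, invalid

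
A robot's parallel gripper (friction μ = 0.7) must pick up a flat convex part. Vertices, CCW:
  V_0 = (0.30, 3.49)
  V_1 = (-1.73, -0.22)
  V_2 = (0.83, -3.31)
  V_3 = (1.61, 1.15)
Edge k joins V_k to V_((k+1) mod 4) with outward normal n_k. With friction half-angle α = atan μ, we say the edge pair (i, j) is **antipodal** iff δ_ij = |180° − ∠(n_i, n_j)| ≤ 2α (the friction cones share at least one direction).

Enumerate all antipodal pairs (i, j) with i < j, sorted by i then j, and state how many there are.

α = atan 0.7 = 34.99°;  2α = 69.98°
n_0 = (-0.8773, +0.4800)
n_1 = (-0.7701, -0.6380)
n_2 = (+0.9850, -0.1723)
n_3 = (+0.8726, +0.4885)
  (0,1): δ = 111.67°  ·
  (0,2): δ = 18.77°  ✓
  (0,3): δ = 57.93°  ✓
  (1,2): δ = 49.56°  ✓
  (1,3): δ = 10.40°  ✓
  (2,3): δ = 140.84°  ·
antipodal pairs: 4

count = 4; pairs: (0,2), (0,3), (1,2), (1,3)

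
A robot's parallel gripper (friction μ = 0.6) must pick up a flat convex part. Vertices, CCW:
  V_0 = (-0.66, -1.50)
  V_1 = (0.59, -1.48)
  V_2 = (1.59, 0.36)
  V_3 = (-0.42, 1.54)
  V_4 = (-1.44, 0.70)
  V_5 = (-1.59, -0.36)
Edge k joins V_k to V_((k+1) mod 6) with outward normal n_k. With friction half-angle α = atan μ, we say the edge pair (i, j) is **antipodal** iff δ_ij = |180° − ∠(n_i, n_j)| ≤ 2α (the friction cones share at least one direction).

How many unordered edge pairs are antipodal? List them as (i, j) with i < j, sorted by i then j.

count = 5; pairs: (0,2), (0,3), (1,3), (1,4), (2,5)

α = atan 0.6 = 30.96°;  2α = 61.93°
n_0 = (+0.0160, -0.9999)
n_1 = (+0.8786, -0.4775)
n_2 = (+0.5063, +0.8624)
n_3 = (-0.6357, +0.7719)
n_4 = (-0.9901, +0.1401)
n_5 = (-0.7749, -0.6321)
  (0,1): δ = 119.44°  ·
  (0,2): δ = 31.33°  ✓
  (0,3): δ = 38.56°  ✓
  (0,4): δ = 81.03°  ·
  (0,5): δ = 128.29°  ·
  (1,2): δ = 91.89°  ·
  (1,3): δ = 22.00°  ✓
  (1,4): δ = 20.47°  ✓
  (1,5): δ = 67.73°  ·
  (2,3): δ = 110.11°  ·
  (2,4): δ = 67.64°  ·
  (2,5): δ = 20.38°  ✓
  (3,4): δ = 137.53°  ·
  (3,5): δ = 90.27°  ·
  (4,5): δ = 132.74°  ·
antipodal pairs: 5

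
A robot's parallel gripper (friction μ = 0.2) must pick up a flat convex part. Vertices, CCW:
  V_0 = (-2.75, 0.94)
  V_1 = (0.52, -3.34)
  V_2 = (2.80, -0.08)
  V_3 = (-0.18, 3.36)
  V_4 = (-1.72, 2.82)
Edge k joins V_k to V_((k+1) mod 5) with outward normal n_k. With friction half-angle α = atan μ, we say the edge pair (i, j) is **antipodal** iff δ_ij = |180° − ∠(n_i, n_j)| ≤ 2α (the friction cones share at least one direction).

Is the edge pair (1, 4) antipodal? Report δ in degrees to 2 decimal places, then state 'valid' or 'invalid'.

δ = 6.25°, valid

α = atan 0.2 = 11.31°;  2α = 22.62°
edge 1: e_1 = (+2.28, +3.26);  n_1 = (+0.8195, -0.5731)
edge 4: e_4 = (-1.03, -1.88);  n_4 = (-0.8770, +0.4805)
∠(n_1, n_4) = 173.75°
δ = |180° − 173.75°| = 6.25°
6.25° ≤ 2α = 22.62°  →  valid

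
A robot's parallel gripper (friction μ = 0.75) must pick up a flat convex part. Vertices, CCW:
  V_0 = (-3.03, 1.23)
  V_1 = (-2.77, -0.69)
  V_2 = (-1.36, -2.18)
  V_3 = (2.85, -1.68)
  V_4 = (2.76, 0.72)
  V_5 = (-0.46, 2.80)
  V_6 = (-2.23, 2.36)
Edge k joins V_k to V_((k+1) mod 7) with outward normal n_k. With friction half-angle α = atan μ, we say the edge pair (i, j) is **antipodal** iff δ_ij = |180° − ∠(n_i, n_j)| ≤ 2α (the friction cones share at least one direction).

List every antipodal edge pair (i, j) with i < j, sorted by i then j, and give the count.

α = atan 0.75 = 36.87°;  2α = 73.74°
n_0 = (-0.9910, -0.1342)
n_1 = (-0.7263, -0.6873)
n_2 = (+0.1179, -0.9930)
n_3 = (+0.9993, +0.0375)
n_4 = (+0.5426, +0.8400)
n_5 = (-0.2412, +0.9705)
n_6 = (-0.8162, +0.5778)
  (0,1): δ = 144.29°  ·
  (0,2): δ = 90.94°  ·
  (0,3): δ = 5.56°  ✓
  (0,4): δ = 49.43°  ✓
  (0,5): δ = 96.25°  ·
  (0,6): δ = 136.99°  ·
  (1,2): δ = 126.65°  ·
  (1,3): δ = 41.27°  ✓
  (1,4): δ = 13.72°  ✓
  (1,5): δ = 60.54°  ✓
  (1,6): δ = 101.28°  ·
  (2,3): δ = 94.63°  ·
  (2,4): δ = 39.63°  ✓
  (2,5): δ = 7.19°  ✓
  (2,6): δ = 47.93°  ✓
  (3,4): δ = 125.01°  ·
  (3,5): δ = 78.19°  ·
  (3,6): δ = 37.44°  ✓
  (4,5): δ = 133.18°  ·
  (4,6): δ = 92.44°  ·
  (5,6): δ = 139.26°  ·
antipodal pairs: 9

count = 9; pairs: (0,3), (0,4), (1,3), (1,4), (1,5), (2,4), (2,5), (2,6), (3,6)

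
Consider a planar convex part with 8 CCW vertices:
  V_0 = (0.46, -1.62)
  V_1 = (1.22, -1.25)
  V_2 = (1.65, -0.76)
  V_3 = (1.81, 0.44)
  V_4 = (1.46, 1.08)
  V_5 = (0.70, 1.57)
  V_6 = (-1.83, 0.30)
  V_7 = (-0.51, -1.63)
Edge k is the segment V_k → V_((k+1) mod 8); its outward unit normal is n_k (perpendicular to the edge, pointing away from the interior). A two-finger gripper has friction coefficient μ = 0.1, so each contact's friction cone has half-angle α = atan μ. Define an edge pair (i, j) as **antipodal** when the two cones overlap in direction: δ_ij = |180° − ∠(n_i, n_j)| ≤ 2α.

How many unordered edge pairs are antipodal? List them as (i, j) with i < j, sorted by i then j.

α = atan 0.1 = 5.71°;  2α = 11.42°
n_0 = (+0.4377, -0.8991)
n_1 = (+0.7516, -0.6596)
n_2 = (+0.9912, -0.1322)
n_3 = (+0.8774, +0.4798)
n_4 = (+0.5419, +0.8405)
n_5 = (-0.4486, +0.8937)
n_6 = (-0.8254, -0.5645)
n_7 = (+0.0103, -0.9999)
  (0,1): δ = 157.23°  ·
  (0,2): δ = 123.55°  ·
  (0,3): δ = 87.29°  ·
  (0,4): δ = 58.77°  ·
  (0,5): δ = 0.70°  ✓
  (0,6): δ = 98.41°  ·
  (0,7): δ = 154.63°  ·
  (1,2): δ = 146.33°  ·
  (1,3): δ = 110.06°  ·
  (1,4): δ = 81.54°  ·
  (1,5): δ = 22.08°  ·
  (1,6): δ = 75.64°  ·
  (1,7): δ = 131.86°  ·
  (2,3): δ = 143.73°  ·
  (2,4): δ = 115.22°  ·
  (2,5): δ = 55.75°  ·
  (2,6): δ = 41.96°  ·
  (2,7): δ = 98.19°  ·
  (3,4): δ = 151.48°  ·
  (3,5): δ = 92.02°  ·
  (3,6): δ = 5.70°  ✓
  (3,7): δ = 61.92°  ·
  (4,5): δ = 120.53°  ·
  (4,6): δ = 22.82°  ·
  (4,7): δ = 33.40°  ·
  (5,6): δ = 82.29°  ·
  (5,7): δ = 26.06°  ·
  (6,7): δ = 123.78°  ·
antipodal pairs: 2

count = 2; pairs: (0,5), (3,6)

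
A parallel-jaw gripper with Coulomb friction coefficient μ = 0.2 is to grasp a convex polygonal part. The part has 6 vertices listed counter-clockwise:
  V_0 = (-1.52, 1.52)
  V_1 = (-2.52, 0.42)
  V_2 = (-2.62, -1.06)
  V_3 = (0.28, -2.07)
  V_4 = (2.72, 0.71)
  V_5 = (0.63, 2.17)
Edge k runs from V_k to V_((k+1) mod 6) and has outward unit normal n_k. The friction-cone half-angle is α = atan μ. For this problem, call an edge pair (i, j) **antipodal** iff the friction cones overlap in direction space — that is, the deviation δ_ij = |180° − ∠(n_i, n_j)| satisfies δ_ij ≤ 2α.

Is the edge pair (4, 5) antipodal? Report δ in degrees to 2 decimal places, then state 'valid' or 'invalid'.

α = atan 0.2 = 11.31°;  2α = 22.62°
edge 4: e_4 = (-2.09, +1.46);  n_4 = (+0.5727, +0.8198)
edge 5: e_5 = (-2.15, -0.65);  n_5 = (-0.2894, +0.9572)
∠(n_4, n_5) = 51.76°
δ = |180° − 51.76°| = 128.24°
128.24° > 2α = 22.62°  →  invalid

δ = 128.24°, invalid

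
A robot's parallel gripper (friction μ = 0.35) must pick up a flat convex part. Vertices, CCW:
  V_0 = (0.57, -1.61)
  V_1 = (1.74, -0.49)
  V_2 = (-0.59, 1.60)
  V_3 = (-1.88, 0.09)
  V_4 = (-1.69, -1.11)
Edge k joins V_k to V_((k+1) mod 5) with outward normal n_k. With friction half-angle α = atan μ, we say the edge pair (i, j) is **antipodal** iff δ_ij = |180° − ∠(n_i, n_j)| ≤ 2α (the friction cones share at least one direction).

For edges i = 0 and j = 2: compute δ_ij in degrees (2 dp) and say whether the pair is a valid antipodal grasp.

δ = 5.74°, valid

α = atan 0.35 = 19.29°;  2α = 38.58°
edge 0: e_0 = (+1.17, +1.12);  n_0 = (+0.6915, -0.7224)
edge 2: e_2 = (-1.29, -1.51);  n_2 = (-0.7603, +0.6495)
∠(n_0, n_2) = 174.26°
δ = |180° − 174.26°| = 5.74°
5.74° ≤ 2α = 38.58°  →  valid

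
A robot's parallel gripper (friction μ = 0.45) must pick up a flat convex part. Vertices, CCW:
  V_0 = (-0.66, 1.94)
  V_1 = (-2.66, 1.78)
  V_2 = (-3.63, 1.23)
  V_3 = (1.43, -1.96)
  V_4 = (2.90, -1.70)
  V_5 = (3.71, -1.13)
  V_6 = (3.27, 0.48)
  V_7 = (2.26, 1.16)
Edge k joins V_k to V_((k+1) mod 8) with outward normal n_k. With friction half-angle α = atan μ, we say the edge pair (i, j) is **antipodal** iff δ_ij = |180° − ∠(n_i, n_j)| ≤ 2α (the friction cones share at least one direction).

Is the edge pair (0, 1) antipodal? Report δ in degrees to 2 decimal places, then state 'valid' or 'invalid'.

α = atan 0.45 = 24.23°;  2α = 48.46°
edge 0: e_0 = (-2.00, -0.16);  n_0 = (-0.0797, +0.9968)
edge 1: e_1 = (-0.97, -0.55);  n_1 = (-0.4932, +0.8699)
∠(n_0, n_1) = 24.98°
δ = |180° − 24.98°| = 155.02°
155.02° > 2α = 48.46°  →  invalid

δ = 155.02°, invalid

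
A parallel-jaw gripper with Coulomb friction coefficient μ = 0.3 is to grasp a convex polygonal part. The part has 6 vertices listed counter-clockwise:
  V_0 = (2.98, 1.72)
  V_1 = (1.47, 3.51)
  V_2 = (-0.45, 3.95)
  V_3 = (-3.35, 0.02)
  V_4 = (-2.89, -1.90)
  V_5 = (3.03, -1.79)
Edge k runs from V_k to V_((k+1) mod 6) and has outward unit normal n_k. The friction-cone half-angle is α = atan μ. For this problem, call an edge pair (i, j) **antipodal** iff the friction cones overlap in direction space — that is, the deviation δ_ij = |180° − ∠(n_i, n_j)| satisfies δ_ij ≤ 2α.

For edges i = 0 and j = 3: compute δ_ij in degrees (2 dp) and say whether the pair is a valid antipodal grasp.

δ = 26.68°, valid

α = atan 0.3 = 16.70°;  2α = 33.40°
edge 0: e_0 = (-1.51, +1.79);  n_0 = (+0.7644, +0.6448)
edge 3: e_3 = (+0.46, -1.92);  n_3 = (-0.9725, -0.2330)
∠(n_0, n_3) = 153.32°
δ = |180° − 153.32°| = 26.68°
26.68° ≤ 2α = 33.40°  →  valid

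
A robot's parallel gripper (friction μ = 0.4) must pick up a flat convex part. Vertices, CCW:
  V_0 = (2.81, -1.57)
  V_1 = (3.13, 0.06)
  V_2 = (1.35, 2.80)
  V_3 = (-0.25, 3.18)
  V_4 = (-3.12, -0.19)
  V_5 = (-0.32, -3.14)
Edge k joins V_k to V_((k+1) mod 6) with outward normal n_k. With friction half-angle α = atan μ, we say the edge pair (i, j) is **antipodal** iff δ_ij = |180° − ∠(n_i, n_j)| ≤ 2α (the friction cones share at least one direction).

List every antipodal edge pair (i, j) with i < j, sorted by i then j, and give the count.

count = 5; pairs: (0,3), (1,4), (2,4), (2,5), (3,5)

α = atan 0.4 = 21.80°;  2α = 43.60°
n_0 = (+0.9813, -0.1926)
n_1 = (+0.8386, +0.5448)
n_2 = (+0.2311, +0.9729)
n_3 = (-0.7613, +0.6484)
n_4 = (-0.7253, -0.6884)
n_5 = (+0.4484, -0.8939)
  (0,1): δ = 135.88°  ·
  (0,2): δ = 92.25°  ·
  (0,3): δ = 29.31°  ✓
  (0,4): δ = 54.61°  ·
  (0,5): δ = 127.75°  ·
  (1,2): δ = 136.37°  ·
  (1,3): δ = 73.43°  ·
  (1,4): δ = 10.50°  ✓
  (1,5): δ = 83.63°  ·
  (2,3): δ = 117.06°  ·
  (2,4): δ = 33.13°  ✓
  (2,5): δ = 40.00°  ✓
  (3,4): δ = 96.08°  ·
  (3,5): δ = 22.94°  ✓
  (4,5): δ = 106.87°  ·
antipodal pairs: 5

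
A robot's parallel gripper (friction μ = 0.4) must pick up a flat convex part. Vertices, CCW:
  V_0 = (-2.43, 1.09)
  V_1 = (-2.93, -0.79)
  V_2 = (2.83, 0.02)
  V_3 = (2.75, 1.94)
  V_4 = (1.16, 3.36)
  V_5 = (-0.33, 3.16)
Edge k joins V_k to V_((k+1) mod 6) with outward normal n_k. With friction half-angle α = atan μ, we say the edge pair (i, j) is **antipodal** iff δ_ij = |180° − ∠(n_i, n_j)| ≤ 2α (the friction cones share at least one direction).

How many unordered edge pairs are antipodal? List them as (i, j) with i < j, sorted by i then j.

count = 3; pairs: (0,2), (1,4), (1,5)

α = atan 0.4 = 21.80°;  2α = 43.60°
n_0 = (-0.9664, +0.2570)
n_1 = (+0.1393, -0.9903)
n_2 = (+0.9991, +0.0416)
n_3 = (+0.6661, +0.7459)
n_4 = (-0.1330, +0.9911)
n_5 = (-0.7020, +0.7122)
  (0,1): δ = 67.10°  ·
  (0,2): δ = 17.28°  ✓
  (0,3): δ = 63.13°  ·
  (0,4): δ = 112.54°  ·
  (0,5): δ = 149.48°  ·
  (1,2): δ = 95.62°  ·
  (1,3): δ = 49.77°  ·
  (1,4): δ = 0.36°  ✓
  (1,5): δ = 36.58°  ✓
  (2,3): δ = 134.15°  ·
  (2,4): δ = 84.74°  ·
  (2,5): δ = 47.80°  ·
  (3,4): δ = 130.59°  ·
  (3,5): δ = 93.64°  ·
  (4,5): δ = 143.06°  ·
antipodal pairs: 3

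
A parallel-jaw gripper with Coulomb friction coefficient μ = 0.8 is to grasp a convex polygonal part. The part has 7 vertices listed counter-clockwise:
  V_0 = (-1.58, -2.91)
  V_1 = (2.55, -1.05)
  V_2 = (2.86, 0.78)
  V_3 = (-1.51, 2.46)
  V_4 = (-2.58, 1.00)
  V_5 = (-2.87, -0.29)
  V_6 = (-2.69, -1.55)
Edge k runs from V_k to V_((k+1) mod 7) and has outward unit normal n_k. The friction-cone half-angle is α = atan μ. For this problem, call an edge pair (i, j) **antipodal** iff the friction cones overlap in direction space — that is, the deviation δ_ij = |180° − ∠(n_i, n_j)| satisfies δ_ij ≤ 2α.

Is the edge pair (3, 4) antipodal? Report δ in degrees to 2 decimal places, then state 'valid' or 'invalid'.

α = atan 0.8 = 38.66°;  2α = 77.32°
edge 3: e_3 = (-1.07, -1.46);  n_3 = (-0.8066, +0.5911)
edge 4: e_4 = (-0.29, -1.29);  n_4 = (-0.9757, +0.2193)
∠(n_3, n_4) = 23.57°
δ = |180° − 23.57°| = 156.43°
156.43° > 2α = 77.32°  →  invalid

δ = 156.43°, invalid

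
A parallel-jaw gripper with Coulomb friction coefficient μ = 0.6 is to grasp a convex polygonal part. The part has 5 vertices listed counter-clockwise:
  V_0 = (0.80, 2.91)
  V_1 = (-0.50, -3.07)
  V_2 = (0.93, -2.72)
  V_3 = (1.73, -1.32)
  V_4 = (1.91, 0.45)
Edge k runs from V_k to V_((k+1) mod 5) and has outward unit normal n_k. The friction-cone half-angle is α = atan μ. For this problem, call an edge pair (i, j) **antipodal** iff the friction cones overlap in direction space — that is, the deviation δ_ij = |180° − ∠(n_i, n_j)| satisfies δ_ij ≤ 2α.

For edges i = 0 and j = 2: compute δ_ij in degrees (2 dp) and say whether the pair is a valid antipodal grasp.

δ = 17.48°, valid

α = atan 0.6 = 30.96°;  2α = 61.93°
edge 0: e_0 = (-1.30, -5.98);  n_0 = (-0.9772, +0.2124)
edge 2: e_2 = (+0.80, +1.40);  n_2 = (+0.8682, -0.4961)
∠(n_0, n_2) = 162.52°
δ = |180° − 162.52°| = 17.48°
17.48° ≤ 2α = 61.93°  →  valid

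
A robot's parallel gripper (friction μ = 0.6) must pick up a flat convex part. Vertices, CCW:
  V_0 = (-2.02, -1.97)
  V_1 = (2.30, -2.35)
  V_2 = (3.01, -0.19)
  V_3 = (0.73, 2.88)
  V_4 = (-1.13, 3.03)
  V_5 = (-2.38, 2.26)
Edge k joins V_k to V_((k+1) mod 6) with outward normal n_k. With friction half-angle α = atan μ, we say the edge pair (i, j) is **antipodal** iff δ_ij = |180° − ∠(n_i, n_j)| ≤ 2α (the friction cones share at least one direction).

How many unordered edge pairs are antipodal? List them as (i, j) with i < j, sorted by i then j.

count = 6; pairs: (0,2), (0,3), (0,4), (1,4), (1,5), (2,5)

α = atan 0.6 = 30.96°;  2α = 61.93°
n_0 = (-0.0876, -0.9962)
n_1 = (+0.9500, -0.3123)
n_2 = (+0.8028, +0.5962)
n_3 = (+0.0804, +0.9968)
n_4 = (-0.5245, +0.8514)
n_5 = (-0.9964, -0.0848)
  (0,1): δ = 103.17°  ·
  (0,2): δ = 48.37°  ✓
  (0,3): δ = 0.42°  ✓
  (0,4): δ = 36.66°  ✓
  (0,5): δ = 99.89°  ·
  (1,2): δ = 125.20°  ·
  (1,3): δ = 76.41°  ·
  (1,4): δ = 40.17°  ✓
  (1,5): δ = 23.06°  ✓
  (2,3): δ = 131.21°  ·
  (2,4): δ = 94.97°  ·
  (2,5): δ = 31.74°  ✓
  (3,4): δ = 143.76°  ·
  (3,5): δ = 80.52°  ·
  (4,5): δ = 116.77°  ·
antipodal pairs: 6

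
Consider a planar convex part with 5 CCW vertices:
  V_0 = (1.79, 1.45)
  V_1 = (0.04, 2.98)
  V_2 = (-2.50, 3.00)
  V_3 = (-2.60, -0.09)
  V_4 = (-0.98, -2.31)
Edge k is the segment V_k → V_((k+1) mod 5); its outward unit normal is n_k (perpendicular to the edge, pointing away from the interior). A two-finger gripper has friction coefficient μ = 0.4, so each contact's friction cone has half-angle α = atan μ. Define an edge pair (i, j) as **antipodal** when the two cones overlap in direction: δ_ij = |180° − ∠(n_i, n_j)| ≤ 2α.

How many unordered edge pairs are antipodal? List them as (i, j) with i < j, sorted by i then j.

count = 2; pairs: (0,3), (2,4)

α = atan 0.4 = 21.80°;  2α = 43.60°
n_0 = (+0.6582, +0.7528)
n_1 = (+0.0079, +1.0000)
n_2 = (-0.9995, +0.0323)
n_3 = (-0.8078, -0.5895)
n_4 = (+0.8051, -0.5931)
  (0,1): δ = 139.29°  ·
  (0,2): δ = 50.69°  ·
  (0,3): δ = 12.72°  ✓
  (0,4): δ = 94.78°  ·
  (1,2): δ = 91.40°  ·
  (1,3): δ = 53.43°  ·
  (1,4): δ = 54.07°  ·
  (2,3): δ = 142.03°  ·
  (2,4): δ = 34.53°  ✓
  (3,4): δ = 72.50°  ·
antipodal pairs: 2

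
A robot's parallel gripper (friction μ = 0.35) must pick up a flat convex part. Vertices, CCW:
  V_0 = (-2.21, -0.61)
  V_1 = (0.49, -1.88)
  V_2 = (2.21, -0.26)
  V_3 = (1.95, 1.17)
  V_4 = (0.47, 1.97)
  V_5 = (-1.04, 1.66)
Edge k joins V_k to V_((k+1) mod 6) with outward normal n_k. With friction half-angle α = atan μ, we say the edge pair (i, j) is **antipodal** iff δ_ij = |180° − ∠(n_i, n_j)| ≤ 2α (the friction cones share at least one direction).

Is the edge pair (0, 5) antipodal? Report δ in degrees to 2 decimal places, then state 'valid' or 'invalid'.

α = atan 0.35 = 19.29°;  2α = 38.58°
edge 0: e_0 = (+2.70, -1.27);  n_0 = (-0.4256, -0.9049)
edge 5: e_5 = (-1.17, -2.27);  n_5 = (-0.8889, +0.4581)
∠(n_0, n_5) = 92.08°
δ = |180° − 92.08°| = 87.92°
87.92° > 2α = 38.58°  →  invalid

δ = 87.92°, invalid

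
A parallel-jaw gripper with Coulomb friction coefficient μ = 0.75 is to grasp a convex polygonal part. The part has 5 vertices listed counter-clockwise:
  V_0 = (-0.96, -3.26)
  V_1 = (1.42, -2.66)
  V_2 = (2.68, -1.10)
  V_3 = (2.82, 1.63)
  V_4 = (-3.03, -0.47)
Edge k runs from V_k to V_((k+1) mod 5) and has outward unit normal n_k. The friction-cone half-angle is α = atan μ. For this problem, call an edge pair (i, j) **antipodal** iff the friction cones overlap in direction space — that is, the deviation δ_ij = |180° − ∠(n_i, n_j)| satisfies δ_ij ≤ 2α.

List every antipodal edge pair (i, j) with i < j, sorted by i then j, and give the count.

count = 5; pairs: (0,3), (1,3), (2,3), (2,4), (3,4)

α = atan 0.75 = 36.87°;  2α = 73.74°
n_0 = (+0.2445, -0.9697)
n_1 = (+0.7779, -0.6283)
n_2 = (+0.9987, -0.0512)
n_3 = (-0.3379, +0.9412)
n_4 = (-0.8031, -0.5958)
  (0,1): δ = 143.08°  ·
  (0,2): δ = 107.09°  ·
  (0,3): δ = 5.60°  ✓
  (0,4): δ = 112.42°  ·
  (1,2): δ = 144.01°  ·
  (1,3): δ = 31.33°  ✓
  (1,4): δ = 75.50°  ·
  (2,3): δ = 67.32°  ✓
  (2,4): δ = 39.51°  ✓
  (3,4): δ = 73.17°  ✓
antipodal pairs: 5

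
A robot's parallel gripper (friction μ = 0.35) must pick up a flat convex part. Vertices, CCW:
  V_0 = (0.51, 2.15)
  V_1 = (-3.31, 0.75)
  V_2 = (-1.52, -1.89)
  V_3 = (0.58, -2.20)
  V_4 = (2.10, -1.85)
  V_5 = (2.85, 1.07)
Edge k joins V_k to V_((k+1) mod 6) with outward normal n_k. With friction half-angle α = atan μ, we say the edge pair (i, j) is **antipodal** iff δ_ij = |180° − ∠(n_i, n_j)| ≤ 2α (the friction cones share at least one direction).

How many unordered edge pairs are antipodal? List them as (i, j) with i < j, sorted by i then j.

α = atan 0.35 = 19.29°;  2α = 38.58°
n_0 = (-0.3441, +0.9389)
n_1 = (-0.8277, -0.5612)
n_2 = (-0.1460, -0.9893)
n_3 = (+0.2244, -0.9745)
n_4 = (+0.9686, -0.2488)
n_5 = (+0.4191, +0.9080)
  (0,1): δ = 75.99°  ·
  (0,2): δ = 28.52°  ✓
  (0,3): δ = 7.16°  ✓
  (0,4): δ = 55.47°  ·
  (0,5): δ = 135.10°  ·
  (1,2): δ = 132.54°  ·
  (1,3): δ = 111.17°  ·
  (1,4): δ = 48.54°  ·
  (1,5): δ = 31.09°  ✓
  (2,3): δ = 158.64°  ·
  (2,4): δ = 96.01°  ·
  (2,5): δ = 16.38°  ✓
  (3,4): δ = 117.37°  ·
  (3,5): δ = 37.74°  ✓
  (4,5): δ = 100.37°  ·
antipodal pairs: 5

count = 5; pairs: (0,2), (0,3), (1,5), (2,5), (3,5)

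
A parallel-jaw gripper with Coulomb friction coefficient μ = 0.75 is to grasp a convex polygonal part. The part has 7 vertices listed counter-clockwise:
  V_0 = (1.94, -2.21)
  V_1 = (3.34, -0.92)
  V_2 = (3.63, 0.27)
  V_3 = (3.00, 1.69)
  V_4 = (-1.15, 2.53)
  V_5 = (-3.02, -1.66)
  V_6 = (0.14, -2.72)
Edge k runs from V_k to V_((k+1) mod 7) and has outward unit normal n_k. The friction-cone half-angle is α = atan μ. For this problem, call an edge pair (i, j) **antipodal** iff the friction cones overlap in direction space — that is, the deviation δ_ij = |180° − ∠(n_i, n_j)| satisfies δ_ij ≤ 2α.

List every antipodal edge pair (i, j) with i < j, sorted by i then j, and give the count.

α = atan 0.75 = 36.87°;  2α = 73.74°
n_0 = (+0.6776, -0.7354)
n_1 = (+0.9716, -0.2368)
n_2 = (+0.9141, +0.4055)
n_3 = (+0.1984, +0.9801)
n_4 = (-0.9132, +0.4076)
n_5 = (-0.3180, -0.9481)
n_6 = (+0.2726, -0.9621)
  (0,1): δ = 146.35°  ·
  (0,2): δ = 108.73°  ·
  (0,3): δ = 54.10°  ✓
  (0,4): δ = 23.29°  ✓
  (0,5): δ = 118.80°  ·
  (0,6): δ = 153.16°  ·
  (1,2): δ = 142.38°  ·
  (1,3): δ = 87.75°  ·
  (1,4): δ = 10.36°  ✓
  (1,5): δ = 85.15°  ·
  (1,6): δ = 119.52°  ·
  (2,3): δ = 125.37°  ·
  (2,4): δ = 47.98°  ✓
  (2,5): δ = 47.53°  ✓
  (2,6): δ = 81.89°  ·
  (3,4): δ = 102.61°  ·
  (3,5): δ = 7.10°  ✓
  (3,6): δ = 27.26°  ✓
  (4,5): δ = 84.49°  ·
  (4,6): δ = 50.13°  ✓
  (5,6): δ = 145.64°  ·
antipodal pairs: 8

count = 8; pairs: (0,3), (0,4), (1,4), (2,4), (2,5), (3,5), (3,6), (4,6)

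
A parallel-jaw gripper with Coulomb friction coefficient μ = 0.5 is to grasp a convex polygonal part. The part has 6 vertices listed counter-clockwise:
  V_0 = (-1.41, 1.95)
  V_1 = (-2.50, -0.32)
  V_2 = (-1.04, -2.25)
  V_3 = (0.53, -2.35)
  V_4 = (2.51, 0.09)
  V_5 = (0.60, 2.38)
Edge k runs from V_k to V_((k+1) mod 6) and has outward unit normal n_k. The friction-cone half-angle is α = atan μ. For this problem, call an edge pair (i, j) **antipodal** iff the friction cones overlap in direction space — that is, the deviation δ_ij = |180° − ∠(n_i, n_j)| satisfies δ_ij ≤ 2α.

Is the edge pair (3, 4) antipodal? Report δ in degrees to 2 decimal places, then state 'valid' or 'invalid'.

δ = 101.11°, invalid

α = atan 0.5 = 26.57°;  2α = 53.13°
edge 3: e_3 = (+1.98, +2.44);  n_3 = (+0.7765, -0.6301)
edge 4: e_4 = (-1.91, +2.29);  n_4 = (+0.7679, +0.6405)
∠(n_3, n_4) = 78.89°
δ = |180° − 78.89°| = 101.11°
101.11° > 2α = 53.13°  →  invalid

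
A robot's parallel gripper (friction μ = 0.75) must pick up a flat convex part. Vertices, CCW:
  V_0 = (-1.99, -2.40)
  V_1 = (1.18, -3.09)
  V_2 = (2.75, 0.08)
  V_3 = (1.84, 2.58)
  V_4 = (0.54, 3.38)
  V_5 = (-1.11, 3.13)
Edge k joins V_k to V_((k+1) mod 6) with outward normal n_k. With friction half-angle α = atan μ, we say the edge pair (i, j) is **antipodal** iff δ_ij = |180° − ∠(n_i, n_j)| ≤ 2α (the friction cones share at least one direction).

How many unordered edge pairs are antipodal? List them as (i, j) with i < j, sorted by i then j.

count = 7; pairs: (0,2), (0,3), (0,4), (1,4), (1,5), (2,5), (3,5)

α = atan 0.75 = 36.87°;  2α = 73.74°
n_0 = (-0.2127, -0.9771)
n_1 = (+0.8961, -0.4438)
n_2 = (+0.9397, +0.3420)
n_3 = (+0.5241, +0.8517)
n_4 = (-0.1498, +0.9887)
n_5 = (-0.9876, +0.1572)
  (0,1): δ = 104.07°  ·
  (0,2): δ = 57.72°  ✓
  (0,3): δ = 19.33°  ✓
  (0,4): δ = 20.90°  ✓
  (0,5): δ = 93.24°  ·
  (1,2): δ = 133.65°  ·
  (1,3): δ = 95.26°  ·
  (1,4): δ = 55.04°  ✓
  (1,5): δ = 17.31°  ✓
  (2,3): δ = 141.61°  ·
  (2,4): δ = 101.39°  ·
  (2,5): δ = 29.04°  ✓
  (3,4): δ = 139.78°  ·
  (3,5): δ = 67.43°  ✓
  (4,5): δ = 107.66°  ·
antipodal pairs: 7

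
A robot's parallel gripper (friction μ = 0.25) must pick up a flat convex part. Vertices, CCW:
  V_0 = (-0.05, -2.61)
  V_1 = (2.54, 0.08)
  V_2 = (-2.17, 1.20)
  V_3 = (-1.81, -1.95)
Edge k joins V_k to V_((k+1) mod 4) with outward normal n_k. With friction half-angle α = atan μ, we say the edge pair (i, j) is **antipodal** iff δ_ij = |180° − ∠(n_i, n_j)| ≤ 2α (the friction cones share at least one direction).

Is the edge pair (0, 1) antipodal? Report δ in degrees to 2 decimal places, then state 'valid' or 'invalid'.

α = atan 0.25 = 14.04°;  2α = 28.07°
edge 0: e_0 = (+2.59, +2.69);  n_0 = (+0.7204, -0.6936)
edge 1: e_1 = (-4.71, +1.12);  n_1 = (+0.2313, +0.9729)
∠(n_0, n_1) = 120.54°
δ = |180° − 120.54°| = 59.46°
59.46° > 2α = 28.07°  →  invalid

δ = 59.46°, invalid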